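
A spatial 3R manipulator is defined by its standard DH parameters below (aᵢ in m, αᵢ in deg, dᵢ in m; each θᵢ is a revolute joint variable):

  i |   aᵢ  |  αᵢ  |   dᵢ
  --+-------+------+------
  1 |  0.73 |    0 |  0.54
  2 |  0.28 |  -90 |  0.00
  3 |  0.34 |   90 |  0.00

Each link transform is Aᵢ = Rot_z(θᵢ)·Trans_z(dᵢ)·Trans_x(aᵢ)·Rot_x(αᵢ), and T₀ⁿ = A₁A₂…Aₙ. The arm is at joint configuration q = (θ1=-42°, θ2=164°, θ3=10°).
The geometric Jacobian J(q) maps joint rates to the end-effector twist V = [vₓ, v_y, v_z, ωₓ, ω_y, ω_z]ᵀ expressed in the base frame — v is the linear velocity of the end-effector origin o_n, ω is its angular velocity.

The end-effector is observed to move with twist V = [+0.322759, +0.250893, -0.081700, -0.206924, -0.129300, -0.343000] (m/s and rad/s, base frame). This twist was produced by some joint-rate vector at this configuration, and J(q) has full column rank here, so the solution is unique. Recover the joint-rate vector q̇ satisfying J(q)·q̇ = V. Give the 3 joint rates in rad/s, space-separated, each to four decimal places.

0.2790 -0.6220 0.2440

o_n = [0.2167, 0.0329, 0.4810]
J₁: ẑ×o_n = [-0.0329, 0.2167, 0.0000], ω = ẑ
J2: z=[0.0000, 0.0000, 1.0000] o=[0.5425, -0.4885, 0.5400] → [-0.5214, -0.3258, 0.0000, 0.0000, 0.0000, 1.0000]
J3: z=[-0.8480, -0.5299, 0.0000] o=[0.3941, -0.2510, 0.5400] → [0.0313, -0.0501, -0.3348, -0.8480, -0.5299, 0.0000]
q̇ = J⁺·V = [0.2790, -0.6220, 0.2440]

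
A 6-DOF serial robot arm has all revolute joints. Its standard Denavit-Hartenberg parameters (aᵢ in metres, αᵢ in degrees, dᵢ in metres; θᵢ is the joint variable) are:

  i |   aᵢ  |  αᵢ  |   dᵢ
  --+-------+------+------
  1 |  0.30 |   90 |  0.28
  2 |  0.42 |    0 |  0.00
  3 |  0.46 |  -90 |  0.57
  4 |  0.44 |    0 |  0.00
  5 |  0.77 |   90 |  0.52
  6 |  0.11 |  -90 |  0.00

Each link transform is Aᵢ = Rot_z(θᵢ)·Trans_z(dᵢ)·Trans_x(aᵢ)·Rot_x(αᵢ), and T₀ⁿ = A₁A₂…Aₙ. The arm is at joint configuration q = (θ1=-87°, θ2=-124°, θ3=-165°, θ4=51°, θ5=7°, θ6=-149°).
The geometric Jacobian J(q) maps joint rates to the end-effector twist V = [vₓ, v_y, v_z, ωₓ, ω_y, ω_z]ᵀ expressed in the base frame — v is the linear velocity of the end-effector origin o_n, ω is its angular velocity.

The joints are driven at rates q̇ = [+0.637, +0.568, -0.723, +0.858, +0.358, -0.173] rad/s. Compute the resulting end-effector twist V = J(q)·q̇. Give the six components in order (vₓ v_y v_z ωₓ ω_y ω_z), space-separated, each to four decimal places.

0.6440 0.2116 -1.0566 0.1837 1.2088 0.8942

o_n = [0.3436, 0.0345, 1.1180]
J₁: ẑ×o_n = [-0.0345, 0.3436, 0.0000], ω = ẑ
J2: z=[-0.9986, -0.0523, 0.0000] o=[0.0157, -0.2996, 0.2800] → [-0.0439, 0.8368, -0.3165, -0.9986, -0.0523, 0.0000]
J3: z=[-0.9986, -0.0523, 0.0000] o=[0.0034, -0.0650, -0.0682] → [-0.0621, 1.1845, -0.0816, -0.9986, -0.0523, 0.0000]
J4: z=[-0.0495, 0.9442, 0.3256] o=[-0.5580, -0.2444, 0.3667] → [0.6185, 0.3307, -0.8651, -0.0495, 0.9442, 0.3256]
J5: z=[-0.0495, 0.9442, 0.3256] o=[-0.2118, -0.3166, 0.6286] → [0.3478, 0.2050, -0.5418, -0.0495, 0.9442, 0.3256]
J6: z=[-0.5147, -0.3035, 0.8018] o=[0.4215, 0.0759, 1.1837] → [0.0532, -0.0963, -0.0023, -0.5147, -0.3035, 0.8018]
V = J·q̇ = [0.6440, 0.2116, -1.0566, 0.1837, 1.2088, 0.8942]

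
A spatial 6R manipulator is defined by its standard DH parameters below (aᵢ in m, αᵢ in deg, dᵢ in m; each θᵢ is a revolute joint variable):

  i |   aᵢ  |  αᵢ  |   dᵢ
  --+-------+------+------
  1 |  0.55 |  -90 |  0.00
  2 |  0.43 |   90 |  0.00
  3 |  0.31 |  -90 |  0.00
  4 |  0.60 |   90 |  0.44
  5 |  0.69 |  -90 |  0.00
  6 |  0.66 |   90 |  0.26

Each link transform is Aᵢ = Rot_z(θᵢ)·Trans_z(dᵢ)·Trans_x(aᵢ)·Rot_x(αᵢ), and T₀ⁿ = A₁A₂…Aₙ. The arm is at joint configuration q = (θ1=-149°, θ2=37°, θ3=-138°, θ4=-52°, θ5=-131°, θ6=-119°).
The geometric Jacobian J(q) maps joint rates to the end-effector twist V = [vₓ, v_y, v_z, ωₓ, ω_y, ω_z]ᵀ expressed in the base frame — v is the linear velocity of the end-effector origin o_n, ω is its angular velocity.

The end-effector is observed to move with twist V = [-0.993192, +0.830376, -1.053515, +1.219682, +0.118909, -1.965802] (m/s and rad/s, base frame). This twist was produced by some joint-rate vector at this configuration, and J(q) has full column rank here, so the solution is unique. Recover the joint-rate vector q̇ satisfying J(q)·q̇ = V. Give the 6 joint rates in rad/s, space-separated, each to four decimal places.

o_n = [-1.1337, -0.5368, 0.4649]
J₁: ẑ×o_n = [0.5368, -1.1337, 0.0000], ω = ẑ
J2: z=[0.5150, -0.8572, 0.0000] o=[-0.4714, -0.2833, 0.0000] → [-0.3985, -0.2395, -0.6983, 0.5150, -0.8572, 0.0000]
J3: z=[-0.5159, -0.3100, 0.7986] o=[-0.7658, -0.4601, -0.2588] → [-0.1631, 0.0795, -0.0745, -0.5159, -0.3100, 0.7986]
J4: z=[-0.8408, 0.3618, -0.4027] o=[-0.7149, -0.1876, -0.1201] → [0.0710, 0.6606, 0.4451, -0.8408, 0.3618, -0.4027]
J5: z=[-0.4469, -0.8837, 0.1393] o=[-1.2682, 0.1498, 0.2455] → [-0.0983, 0.1168, 0.4257, -0.4469, -0.8837, 0.1393]
J6: z=[0.3211, -0.0131, 0.9470] o=[-0.6920, -0.1730, 0.0457] → [0.3390, -0.5529, -0.1226, 0.3211, -0.0131, 0.9470]
q̇ = J⁺·V = [-0.9270, 0.7190, -0.3540, -0.6400, -0.9560, -0.9300]

-0.9270 0.7190 -0.3540 -0.6400 -0.9560 -0.9300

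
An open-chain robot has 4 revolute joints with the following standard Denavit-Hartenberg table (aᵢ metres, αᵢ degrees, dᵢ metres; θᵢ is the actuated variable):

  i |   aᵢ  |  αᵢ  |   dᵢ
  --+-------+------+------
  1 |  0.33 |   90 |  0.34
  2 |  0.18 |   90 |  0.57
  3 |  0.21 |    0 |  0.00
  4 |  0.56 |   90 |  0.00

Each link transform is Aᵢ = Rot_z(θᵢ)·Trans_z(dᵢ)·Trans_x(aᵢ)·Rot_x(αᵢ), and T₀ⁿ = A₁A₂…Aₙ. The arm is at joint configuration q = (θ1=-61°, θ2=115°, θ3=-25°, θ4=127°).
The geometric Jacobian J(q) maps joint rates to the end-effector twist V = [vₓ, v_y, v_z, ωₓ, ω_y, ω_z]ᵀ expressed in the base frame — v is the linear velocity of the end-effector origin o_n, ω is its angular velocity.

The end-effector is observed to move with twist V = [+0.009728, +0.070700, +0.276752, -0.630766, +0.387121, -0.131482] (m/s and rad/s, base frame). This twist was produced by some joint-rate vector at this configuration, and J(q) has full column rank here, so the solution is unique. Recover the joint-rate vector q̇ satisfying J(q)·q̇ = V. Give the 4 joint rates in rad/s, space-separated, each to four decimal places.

o_n = [-0.7920, -0.6937, 0.5701]
J₁: ẑ×o_n = [0.6937, -0.7920, 0.0000], ω = ẑ
J2: z=[-0.8746, -0.4848, 0.0000] o=[0.1600, -0.2886, 0.3400] → [-0.1116, 0.2013, -0.1073, -0.8746, -0.4848, 0.0000]
J3: z=[0.4394, -0.7927, 0.4226] o=[-0.3754, -0.4984, 0.5031] → [0.0294, -0.2055, -0.4160, 0.4394, -0.7927, 0.4226]
J4: z=[0.4394, -0.7927, 0.4226] o=[-0.3368, -0.3851, 0.6756] → [0.2141, -0.1460, -0.4964, 0.4394, -0.7927, 0.4226]
q̇ = J⁺·V = [0.1690, 0.3640, -0.4620, -0.2490]

0.1690 0.3640 -0.4620 -0.2490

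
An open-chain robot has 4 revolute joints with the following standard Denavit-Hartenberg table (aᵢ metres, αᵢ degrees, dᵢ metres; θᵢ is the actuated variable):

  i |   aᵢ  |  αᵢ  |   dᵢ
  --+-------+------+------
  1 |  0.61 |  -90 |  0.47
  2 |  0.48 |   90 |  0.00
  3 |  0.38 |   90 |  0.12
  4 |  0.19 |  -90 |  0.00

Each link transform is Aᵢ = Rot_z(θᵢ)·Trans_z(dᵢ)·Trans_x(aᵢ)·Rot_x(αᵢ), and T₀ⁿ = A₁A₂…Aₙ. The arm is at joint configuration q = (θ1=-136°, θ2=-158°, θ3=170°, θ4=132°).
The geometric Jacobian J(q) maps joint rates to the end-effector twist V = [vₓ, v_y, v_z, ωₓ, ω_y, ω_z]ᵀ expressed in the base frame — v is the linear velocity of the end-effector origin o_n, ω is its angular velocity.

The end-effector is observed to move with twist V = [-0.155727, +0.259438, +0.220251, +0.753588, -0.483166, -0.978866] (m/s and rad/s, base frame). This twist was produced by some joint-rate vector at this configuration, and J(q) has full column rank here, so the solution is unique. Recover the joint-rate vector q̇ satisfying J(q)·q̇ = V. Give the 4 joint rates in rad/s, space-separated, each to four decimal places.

o_n = [-0.1839, -0.2386, 0.3143]
J₁: ẑ×o_n = [0.2386, -0.1839, 0.0000], ω = ẑ
J2: z=[0.6947, -0.7193, 0.0000] o=[-0.4388, -0.4237, 0.4700] → [0.1120, 0.1081, 0.3120, 0.6947, -0.7193, 0.0000]
J3: z=[0.2695, 0.2602, -0.9272] o=[-0.1187, -0.1146, 0.6498] → [-0.2023, 0.1509, -0.0164, 0.2695, 0.2602, -0.9272]
J4: z=[0.7999, -0.5966, 0.0650] o=[-0.2901, -0.3719, 0.3984] → [0.0415, 0.0741, 0.1700, 0.7999, -0.5966, 0.0650]
q̇ = J⁺·V = [-0.6190, 0.5500, 0.4110, 0.3260]

-0.6190 0.5500 0.4110 0.3260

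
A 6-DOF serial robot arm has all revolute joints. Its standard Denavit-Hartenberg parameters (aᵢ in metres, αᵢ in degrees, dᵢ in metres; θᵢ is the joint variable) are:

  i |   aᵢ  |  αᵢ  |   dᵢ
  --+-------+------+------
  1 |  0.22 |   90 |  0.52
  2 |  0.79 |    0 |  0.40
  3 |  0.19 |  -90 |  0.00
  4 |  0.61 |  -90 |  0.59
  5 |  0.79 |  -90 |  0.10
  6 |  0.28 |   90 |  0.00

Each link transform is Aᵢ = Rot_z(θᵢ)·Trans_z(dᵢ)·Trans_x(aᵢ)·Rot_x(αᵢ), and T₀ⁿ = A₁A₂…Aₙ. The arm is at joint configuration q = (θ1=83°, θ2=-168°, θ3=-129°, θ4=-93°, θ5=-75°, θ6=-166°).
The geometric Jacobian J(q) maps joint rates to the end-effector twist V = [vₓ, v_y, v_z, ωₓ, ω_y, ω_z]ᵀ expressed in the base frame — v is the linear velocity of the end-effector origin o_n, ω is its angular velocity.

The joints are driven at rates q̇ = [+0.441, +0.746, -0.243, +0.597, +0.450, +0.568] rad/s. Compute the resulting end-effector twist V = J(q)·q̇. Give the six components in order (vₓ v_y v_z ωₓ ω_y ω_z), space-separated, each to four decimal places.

o_n = [0.9752, -1.5100, 1.1347]
J₁: ẑ×o_n = [1.5100, 0.9752, -0.0000], ω = ẑ
J2: z=[0.9925, -0.1219, 0.0000] o=[0.0268, 0.2184, 0.5200] → [-0.0749, -0.6102, -1.5999, 0.9925, -0.1219, 0.0000]
J3: z=[0.9925, -0.1219, 0.0000] o=[0.3297, -0.5974, 0.3557] → [-0.0949, -0.7732, -0.8272, 0.9925, -0.1219, 0.0000]
J4: z=[-0.1086, -0.8844, 0.4540] o=[0.3402, -0.5117, 0.5250] → [-0.0860, 0.3545, 0.6700, -0.1086, -0.8844, 0.4540]
J5: z=[0.1072, 0.4436, 0.8898] o=[0.8790, -1.1221, 0.7645] → [0.5094, 0.0459, -0.0842, 0.1072, 0.4436, 0.8898]
J6: z=[0.9827, 0.0886, -0.1625] o=[1.0089, -1.7823, 1.1903] → [0.0393, 0.0601, 0.2706, 0.9827, 0.0886, -0.1625]
V = J·q̇ = [0.8333, 0.4292, -0.4768, 1.0408, -0.3393, 1.0201]

0.8333 0.4292 -0.4768 1.0408 -0.3393 1.0201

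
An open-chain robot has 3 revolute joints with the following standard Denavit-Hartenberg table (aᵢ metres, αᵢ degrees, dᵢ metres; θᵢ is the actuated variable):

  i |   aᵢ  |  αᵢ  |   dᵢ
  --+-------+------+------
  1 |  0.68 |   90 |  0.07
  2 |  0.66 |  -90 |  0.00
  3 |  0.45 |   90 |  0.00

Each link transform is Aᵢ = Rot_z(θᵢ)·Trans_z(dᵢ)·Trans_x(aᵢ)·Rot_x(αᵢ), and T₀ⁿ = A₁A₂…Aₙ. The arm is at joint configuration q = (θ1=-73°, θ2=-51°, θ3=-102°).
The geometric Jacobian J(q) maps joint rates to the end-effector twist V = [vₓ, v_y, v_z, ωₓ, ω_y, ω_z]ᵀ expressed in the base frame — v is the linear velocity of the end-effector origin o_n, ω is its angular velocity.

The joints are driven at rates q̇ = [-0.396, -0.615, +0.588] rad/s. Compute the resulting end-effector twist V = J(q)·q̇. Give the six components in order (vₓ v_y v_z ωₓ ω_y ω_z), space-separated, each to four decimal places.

-0.5276 0.1337 -0.4204 0.7217 -0.2572 -0.0260

o_n = [-0.1179, -1.1199, -0.3702]
J₁: ẑ×o_n = [1.1199, -0.1179, 0.0000], ω = ẑ
J2: z=[-0.9563, -0.2924, 0.0000] o=[0.1988, -0.6503, 0.0700] → [0.1287, -0.4210, 0.3565, -0.9563, -0.2924, 0.0000]
J3: z=[0.2272, -0.7432, 0.6293] o=[0.3202, -1.0475, -0.4429] → [-0.0085, -0.2923, -0.3421, 0.2272, -0.7432, 0.6293]
V = J·q̇ = [-0.5276, 0.1337, -0.4204, 0.7217, -0.2572, -0.0260]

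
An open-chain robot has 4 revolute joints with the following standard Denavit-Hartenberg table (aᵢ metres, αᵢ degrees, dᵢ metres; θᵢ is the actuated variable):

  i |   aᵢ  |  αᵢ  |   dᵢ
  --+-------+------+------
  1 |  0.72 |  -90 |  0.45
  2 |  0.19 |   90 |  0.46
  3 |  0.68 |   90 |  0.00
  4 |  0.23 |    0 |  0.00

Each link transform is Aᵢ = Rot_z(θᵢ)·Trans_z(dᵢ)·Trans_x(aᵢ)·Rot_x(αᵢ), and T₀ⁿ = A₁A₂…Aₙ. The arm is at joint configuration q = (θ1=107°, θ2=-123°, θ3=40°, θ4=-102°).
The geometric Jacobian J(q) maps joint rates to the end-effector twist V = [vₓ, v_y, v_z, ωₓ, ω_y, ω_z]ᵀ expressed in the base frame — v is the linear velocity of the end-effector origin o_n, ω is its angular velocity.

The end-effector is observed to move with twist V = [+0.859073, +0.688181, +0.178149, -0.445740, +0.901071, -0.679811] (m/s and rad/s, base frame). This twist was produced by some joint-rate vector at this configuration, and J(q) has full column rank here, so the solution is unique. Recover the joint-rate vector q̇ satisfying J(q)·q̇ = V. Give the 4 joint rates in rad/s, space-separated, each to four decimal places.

o_n = [-0.9868, 0.2645, 1.1380]
J₁: ẑ×o_n = [-0.2645, -0.9868, 0.0000], ω = ẑ
J2: z=[-0.9563, -0.2924, 0.0000] o=[-0.2105, 0.6885, 0.4500] → [-0.2012, 0.6580, 0.1786, -0.9563, -0.2924, 0.0000]
J3: z=[0.2452, -0.8020, -0.5446] o=[-0.6202, 0.4551, 0.6093] → [-0.5278, 0.0701, -0.3408, 0.2452, -0.8020, -0.5446]
J4: z=[0.8349, -0.1108, 0.5391] o=[-0.9552, 0.0560, 1.0462] → [-0.1226, -0.0937, 0.1706, 0.8349, -0.1108, 0.5391]
q̇ = J⁺·V = [-0.8910, -0.2700, -0.9470, -0.5650]

-0.8910 -0.2700 -0.9470 -0.5650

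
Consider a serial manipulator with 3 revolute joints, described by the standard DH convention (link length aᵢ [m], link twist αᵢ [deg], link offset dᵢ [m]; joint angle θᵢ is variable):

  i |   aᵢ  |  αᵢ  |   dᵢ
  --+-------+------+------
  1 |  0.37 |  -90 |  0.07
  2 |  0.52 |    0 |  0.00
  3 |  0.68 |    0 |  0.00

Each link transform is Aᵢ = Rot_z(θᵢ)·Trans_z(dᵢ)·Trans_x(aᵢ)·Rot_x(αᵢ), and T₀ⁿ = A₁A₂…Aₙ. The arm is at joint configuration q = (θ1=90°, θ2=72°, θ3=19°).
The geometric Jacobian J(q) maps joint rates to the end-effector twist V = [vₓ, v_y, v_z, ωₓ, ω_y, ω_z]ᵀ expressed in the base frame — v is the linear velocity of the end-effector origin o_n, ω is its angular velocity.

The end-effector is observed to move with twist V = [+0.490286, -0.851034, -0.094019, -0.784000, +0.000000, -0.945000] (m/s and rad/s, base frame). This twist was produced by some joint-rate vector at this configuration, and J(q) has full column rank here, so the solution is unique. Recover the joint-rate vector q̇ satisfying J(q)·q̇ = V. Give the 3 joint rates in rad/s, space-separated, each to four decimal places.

-0.9450 0.6430 0.1410

o_n = [-0.0000, 0.5188, -1.1044]
J₁: ẑ×o_n = [-0.5188, -0.0000, 0.0000], ω = ẑ
J2: z=[-1.0000, 0.0000, 0.0000] o=[0.0000, 0.3700, 0.0700] → [-0.0000, -1.1744, -0.1488, -1.0000, 0.0000, 0.0000]
J3: z=[-1.0000, 0.0000, 0.0000] o=[0.0000, 0.5307, -0.4245] → [-0.0000, -0.6799, 0.0119, -1.0000, 0.0000, 0.0000]
q̇ = J⁺·V = [-0.9450, 0.6430, 0.1410]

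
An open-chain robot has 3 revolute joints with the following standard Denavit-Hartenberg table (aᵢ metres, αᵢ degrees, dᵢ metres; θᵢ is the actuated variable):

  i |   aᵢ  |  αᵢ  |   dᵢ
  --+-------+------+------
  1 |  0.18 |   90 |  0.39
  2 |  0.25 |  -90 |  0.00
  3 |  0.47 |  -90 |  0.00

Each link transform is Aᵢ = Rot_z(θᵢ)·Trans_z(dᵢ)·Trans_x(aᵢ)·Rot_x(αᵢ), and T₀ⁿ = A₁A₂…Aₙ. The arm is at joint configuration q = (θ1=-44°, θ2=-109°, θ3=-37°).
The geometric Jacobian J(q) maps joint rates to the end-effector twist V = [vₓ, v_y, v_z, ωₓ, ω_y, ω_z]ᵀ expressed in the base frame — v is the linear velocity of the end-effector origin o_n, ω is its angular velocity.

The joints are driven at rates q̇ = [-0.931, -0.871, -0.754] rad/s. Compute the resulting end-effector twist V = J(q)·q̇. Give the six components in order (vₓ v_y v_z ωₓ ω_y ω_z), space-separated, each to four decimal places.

-0.6913 0.3047 0.3790 0.0922 1.1218 -0.6855

o_n = [-0.2135, -0.1871, -0.2013]
J₁: ẑ×o_n = [0.1871, -0.2135, 0.0000], ω = ẑ
J2: z=[-0.6947, -0.7193, 0.0000] o=[0.1295, -0.1250, 0.3900] → [0.4253, -0.4107, -0.2036, -0.6947, -0.7193, 0.0000]
J3: z=[0.6801, -0.6568, -0.3256] o=[0.0709, -0.0685, 0.1536] → [0.1945, 0.3340, -0.2674, 0.6801, -0.6568, -0.3256]
V = J·q̇ = [-0.6913, 0.3047, 0.3790, 0.0922, 1.1218, -0.6855]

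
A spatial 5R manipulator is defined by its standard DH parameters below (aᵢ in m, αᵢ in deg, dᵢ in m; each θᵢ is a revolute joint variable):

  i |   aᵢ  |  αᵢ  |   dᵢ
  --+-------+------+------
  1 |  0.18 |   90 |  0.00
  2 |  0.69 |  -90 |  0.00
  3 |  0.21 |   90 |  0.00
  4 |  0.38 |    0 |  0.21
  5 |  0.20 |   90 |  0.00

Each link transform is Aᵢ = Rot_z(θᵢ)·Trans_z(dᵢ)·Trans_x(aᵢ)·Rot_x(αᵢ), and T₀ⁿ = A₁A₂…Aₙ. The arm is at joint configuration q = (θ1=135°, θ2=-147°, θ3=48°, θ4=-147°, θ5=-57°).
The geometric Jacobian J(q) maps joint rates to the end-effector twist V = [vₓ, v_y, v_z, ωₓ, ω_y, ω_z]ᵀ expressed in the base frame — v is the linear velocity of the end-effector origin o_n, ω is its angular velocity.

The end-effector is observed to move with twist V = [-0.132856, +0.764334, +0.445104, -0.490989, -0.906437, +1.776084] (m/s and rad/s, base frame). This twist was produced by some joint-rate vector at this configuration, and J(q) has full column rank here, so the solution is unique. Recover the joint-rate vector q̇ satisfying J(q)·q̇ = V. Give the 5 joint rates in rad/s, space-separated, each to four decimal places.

0.8830 -0.7720 -0.9090 -0.7660 0.4430

o_n = [0.5597, -0.0547, -0.2492]
J₁: ẑ×o_n = [0.0547, 0.5597, -0.0000], ω = ẑ
J2: z=[0.7071, 0.7071, 0.0000] o=[-0.1273, 0.1273, 0.0000] → [-0.1762, 0.1762, -0.6145, 0.7071, 0.7071, 0.0000]
J3: z=[-0.3851, 0.3851, -0.8387] o=[0.2819, -0.2819, -0.3758] → [0.2393, -0.1842, -0.1945, -0.3851, 0.3851, -0.8387]
J4: z=[0.9139, 0.0324, -0.4047] o=[0.2549, -0.4756, -0.4523] → [0.1769, -0.3090, 0.3747, 0.9139, 0.0324, -0.4047]
J5: z=[0.9139, 0.0324, -0.4047] o=[0.5675, -0.2546, -0.2476] → [0.0808, 0.0047, 0.1829, 0.9139, 0.0324, -0.4047]
q̇ = J⁺·V = [0.8830, -0.7720, -0.9090, -0.7660, 0.4430]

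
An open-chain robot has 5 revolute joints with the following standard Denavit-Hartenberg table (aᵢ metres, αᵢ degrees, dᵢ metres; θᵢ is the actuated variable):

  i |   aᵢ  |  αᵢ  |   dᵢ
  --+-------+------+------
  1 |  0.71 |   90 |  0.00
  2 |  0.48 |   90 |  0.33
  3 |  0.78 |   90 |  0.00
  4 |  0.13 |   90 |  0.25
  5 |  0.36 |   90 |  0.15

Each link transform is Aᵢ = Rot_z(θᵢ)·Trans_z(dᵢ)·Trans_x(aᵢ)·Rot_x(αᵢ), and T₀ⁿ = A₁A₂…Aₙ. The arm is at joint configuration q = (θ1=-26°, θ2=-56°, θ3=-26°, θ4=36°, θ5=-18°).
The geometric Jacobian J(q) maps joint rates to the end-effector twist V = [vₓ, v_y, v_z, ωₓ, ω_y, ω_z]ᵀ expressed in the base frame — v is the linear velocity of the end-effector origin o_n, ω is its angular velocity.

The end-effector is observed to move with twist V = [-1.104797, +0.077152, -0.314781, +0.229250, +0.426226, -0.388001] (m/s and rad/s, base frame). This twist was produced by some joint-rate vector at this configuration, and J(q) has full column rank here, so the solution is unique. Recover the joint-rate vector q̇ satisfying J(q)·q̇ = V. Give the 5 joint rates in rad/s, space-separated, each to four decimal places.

o_n = [1.4475, -0.3245, -1.3666]
J₁: ẑ×o_n = [0.3245, 1.4475, -0.0000], ω = ẑ
J2: z=[-0.4384, -0.8988, 0.0000] o=[0.6381, -0.3112, 0.0000] → [1.2283, -0.5991, 0.7332, -0.4384, -0.8988, 0.0000]
J3: z=[-0.7451, 0.3634, -0.5592] o=[0.7347, -0.7255, -0.3979] → [-0.1278, -1.1203, -0.5578, -0.7451, 0.3634, -0.5592]
J4: z=[0.1737, 0.9153, 0.3634] o=[1.2370, -0.5900, -0.9791] → [-0.4511, 0.1438, -0.1465, 0.1737, 0.9153, 0.3634]
J5: z=[0.9813, -0.1919, 0.0144] o=[1.2912, -0.3152, -1.0094] → [0.0687, 0.3528, 0.0208, 0.9813, -0.1919, 0.0144]
q̇ = J⁺·V = [-0.5740, -0.8840, -0.5390, -0.2970, -0.5180]

-0.5740 -0.8840 -0.5390 -0.2970 -0.5180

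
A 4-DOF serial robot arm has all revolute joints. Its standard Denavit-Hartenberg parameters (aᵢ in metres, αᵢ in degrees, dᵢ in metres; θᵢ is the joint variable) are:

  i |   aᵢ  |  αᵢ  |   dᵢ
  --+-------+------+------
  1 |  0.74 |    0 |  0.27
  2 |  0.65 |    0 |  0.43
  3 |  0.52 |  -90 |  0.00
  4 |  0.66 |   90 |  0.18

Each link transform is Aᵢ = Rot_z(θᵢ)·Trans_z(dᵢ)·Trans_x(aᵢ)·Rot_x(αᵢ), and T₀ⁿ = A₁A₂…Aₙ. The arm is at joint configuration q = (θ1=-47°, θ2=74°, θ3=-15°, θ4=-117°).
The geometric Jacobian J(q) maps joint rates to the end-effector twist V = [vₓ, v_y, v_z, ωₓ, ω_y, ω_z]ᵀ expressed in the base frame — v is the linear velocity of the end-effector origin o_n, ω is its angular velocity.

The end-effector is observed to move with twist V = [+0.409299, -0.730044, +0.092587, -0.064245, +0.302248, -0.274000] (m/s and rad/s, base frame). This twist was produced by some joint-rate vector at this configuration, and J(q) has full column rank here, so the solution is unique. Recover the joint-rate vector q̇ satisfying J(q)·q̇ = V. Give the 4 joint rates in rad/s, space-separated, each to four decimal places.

o_n = [1.2620, -0.0242, 1.2881]
J₁: ẑ×o_n = [0.0242, 1.2620, -0.0000], ω = ẑ
J2: z=[0.0000, 0.0000, 1.0000] o=[0.5047, -0.5412, 0.2700] → [-0.5170, 0.7573, 0.0000, 0.0000, 0.0000, 1.0000]
J3: z=[0.0000, 0.0000, 1.0000] o=[1.0838, -0.2461, 0.7000] → [-0.2219, 0.1781, 0.0000, 0.0000, 0.0000, 1.0000]
J4: z=[-0.2079, 0.9781, 0.0000] o=[1.5925, -0.1380, 0.7000] → [0.5752, 0.1223, 0.2996, -0.2079, 0.9781, 0.0000]
q̇ = J⁺·V = [-0.2450, -0.7830, 0.7540, 0.3090]

-0.2450 -0.7830 0.7540 0.3090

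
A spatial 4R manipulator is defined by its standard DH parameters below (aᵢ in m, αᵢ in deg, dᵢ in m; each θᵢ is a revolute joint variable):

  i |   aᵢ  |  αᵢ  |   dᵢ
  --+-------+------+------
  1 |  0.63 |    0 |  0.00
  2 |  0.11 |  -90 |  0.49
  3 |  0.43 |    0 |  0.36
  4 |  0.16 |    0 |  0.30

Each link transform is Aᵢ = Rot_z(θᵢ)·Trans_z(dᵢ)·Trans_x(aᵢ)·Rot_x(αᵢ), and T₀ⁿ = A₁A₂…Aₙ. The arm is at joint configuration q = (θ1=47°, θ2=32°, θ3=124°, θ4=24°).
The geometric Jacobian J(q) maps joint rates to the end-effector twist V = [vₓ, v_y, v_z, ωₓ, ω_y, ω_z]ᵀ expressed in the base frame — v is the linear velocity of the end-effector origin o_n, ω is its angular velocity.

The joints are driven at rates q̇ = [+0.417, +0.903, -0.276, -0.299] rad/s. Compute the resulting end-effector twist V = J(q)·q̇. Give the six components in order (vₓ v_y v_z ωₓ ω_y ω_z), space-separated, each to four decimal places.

0.0146 -0.5986 -0.1444 0.5644 -0.1097 1.3200

o_n = [-0.2690, 0.3254, 0.0487]
J₁: ẑ×o_n = [-0.3254, -0.2690, 0.0000], ω = ẑ
J2: z=[0.0000, 0.0000, 1.0000] o=[0.4297, 0.4608, 0.0000] → [0.1353, -0.6987, 0.0000, 0.0000, 0.0000, 1.0000]
J3: z=[-0.9816, 0.1908, 0.0000] o=[0.4506, 0.5687, 0.4900] → [-0.0842, -0.4332, 0.3761, -0.9816, 0.1908, 0.0000]
J4: z=[-0.9816, 0.1908, 0.0000] o=[0.0514, 0.4014, 0.1335] → [-0.0162, -0.0832, 0.1357, -0.9816, 0.1908, 0.0000]
V = J·q̇ = [0.0146, -0.5986, -0.1444, 0.5644, -0.1097, 1.3200]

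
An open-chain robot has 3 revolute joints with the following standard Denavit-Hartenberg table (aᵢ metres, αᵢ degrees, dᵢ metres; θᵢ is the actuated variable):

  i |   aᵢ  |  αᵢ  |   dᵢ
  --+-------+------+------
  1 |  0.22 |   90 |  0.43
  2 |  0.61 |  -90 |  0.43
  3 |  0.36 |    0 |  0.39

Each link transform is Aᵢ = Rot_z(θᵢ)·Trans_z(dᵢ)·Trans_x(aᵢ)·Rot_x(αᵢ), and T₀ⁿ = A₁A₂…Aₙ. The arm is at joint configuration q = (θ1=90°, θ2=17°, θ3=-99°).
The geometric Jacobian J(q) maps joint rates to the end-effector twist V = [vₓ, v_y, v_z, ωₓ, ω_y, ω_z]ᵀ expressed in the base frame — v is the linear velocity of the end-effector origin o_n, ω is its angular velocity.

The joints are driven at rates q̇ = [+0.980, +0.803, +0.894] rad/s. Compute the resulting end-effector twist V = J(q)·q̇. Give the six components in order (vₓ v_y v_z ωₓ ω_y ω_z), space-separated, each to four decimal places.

-0.5724 0.6444 0.4266 0.8030 -0.2614 1.8349

o_n = [0.7856, 0.6355, 0.9648]
J₁: ẑ×o_n = [-0.6355, 0.7856, 0.0000], ω = ẑ
J2: z=[1.0000, -0.0000, 0.0000] o=[0.0000, 0.2200, 0.4300] → [-0.0000, -0.5348, 0.4155, 1.0000, -0.0000, 0.0000]
J3: z=[-0.0000, -0.2924, 0.9563] o=[0.4300, 0.8033, 0.6083] → [0.0563, 0.3400, 0.1040, -0.0000, -0.2924, 0.9563]
V = J·q̇ = [-0.5724, 0.6444, 0.4266, 0.8030, -0.2614, 1.8349]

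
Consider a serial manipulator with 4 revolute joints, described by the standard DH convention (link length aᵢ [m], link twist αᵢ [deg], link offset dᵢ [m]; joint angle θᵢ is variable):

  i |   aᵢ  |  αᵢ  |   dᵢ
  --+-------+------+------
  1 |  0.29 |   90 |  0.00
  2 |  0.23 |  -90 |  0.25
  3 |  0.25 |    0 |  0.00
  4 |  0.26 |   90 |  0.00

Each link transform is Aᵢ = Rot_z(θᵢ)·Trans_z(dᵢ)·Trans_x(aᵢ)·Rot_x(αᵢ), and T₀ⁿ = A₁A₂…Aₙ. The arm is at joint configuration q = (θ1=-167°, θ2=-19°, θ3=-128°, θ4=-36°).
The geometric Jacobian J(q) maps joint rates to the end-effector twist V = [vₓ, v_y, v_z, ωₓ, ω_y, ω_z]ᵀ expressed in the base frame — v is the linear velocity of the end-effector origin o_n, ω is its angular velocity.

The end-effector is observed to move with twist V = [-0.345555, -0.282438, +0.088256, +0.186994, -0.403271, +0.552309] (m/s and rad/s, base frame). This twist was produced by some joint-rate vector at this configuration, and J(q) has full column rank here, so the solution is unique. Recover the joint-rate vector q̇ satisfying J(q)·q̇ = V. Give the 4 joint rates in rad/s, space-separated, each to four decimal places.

0.8180 -0.4350 -0.1590 -0.1220

o_n = [-0.2391, 0.4771, 0.0566]
J₁: ẑ×o_n = [-0.4771, -0.2391, 0.0000], ω = ẑ
J2: z=[-0.2250, 0.9744, 0.0000] o=[-0.2826, -0.0652, 0.0000] → [0.0551, 0.0127, -0.1644, -0.2250, 0.9744, 0.0000]
J3: z=[-0.3172, -0.0732, 0.9455] o=[-0.5507, 0.1294, -0.0749] → [-0.3384, 0.3363, -0.0875, -0.3172, -0.0732, 0.9455]
J4: z=[-0.3172, -0.0732, 0.9455] o=[-0.4532, 0.3541, -0.0248] → [-0.1222, 0.2283, -0.0233, -0.3172, -0.0732, 0.9455]
q̇ = J⁺·V = [0.8180, -0.4350, -0.1590, -0.1220]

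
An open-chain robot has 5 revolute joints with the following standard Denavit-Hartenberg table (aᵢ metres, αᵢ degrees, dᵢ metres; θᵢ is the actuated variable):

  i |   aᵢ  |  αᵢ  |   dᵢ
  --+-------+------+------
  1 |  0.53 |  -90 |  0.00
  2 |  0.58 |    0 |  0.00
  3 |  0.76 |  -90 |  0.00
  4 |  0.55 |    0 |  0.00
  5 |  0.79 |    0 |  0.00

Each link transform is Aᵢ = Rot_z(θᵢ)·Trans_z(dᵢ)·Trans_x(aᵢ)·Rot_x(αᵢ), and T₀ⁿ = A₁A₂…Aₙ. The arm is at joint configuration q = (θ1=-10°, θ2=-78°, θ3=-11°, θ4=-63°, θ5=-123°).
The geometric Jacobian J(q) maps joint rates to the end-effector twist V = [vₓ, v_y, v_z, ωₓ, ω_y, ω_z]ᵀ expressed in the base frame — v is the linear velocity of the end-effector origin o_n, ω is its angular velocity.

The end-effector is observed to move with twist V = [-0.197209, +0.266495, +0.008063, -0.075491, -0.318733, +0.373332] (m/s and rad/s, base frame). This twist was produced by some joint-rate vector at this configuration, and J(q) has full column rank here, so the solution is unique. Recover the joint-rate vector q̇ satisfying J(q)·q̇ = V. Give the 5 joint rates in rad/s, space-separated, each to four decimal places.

0.3730 -0.0270 -0.3000 0.0040 -0.0230

o_n = [0.7153, 0.2876, 0.7913]
J₁: ẑ×o_n = [-0.2876, 0.7153, 0.0000], ω = ẑ
J2: z=[0.1736, 0.9848, 0.0000] o=[0.5219, -0.0920, 0.0000] → [0.7793, -0.1374, -0.1245, 0.1736, 0.9848, 0.0000]
J3: z=[0.1736, 0.9848, 0.0000] o=[0.6407, -0.1130, 0.5673] → [0.2206, -0.0389, -0.0039, 0.1736, 0.9848, 0.0000]
J4: z=[0.9847, -0.1736, -0.0175] o=[0.6538, -0.1153, 1.3272] → [0.1001, 0.5266, 0.4074, 0.9847, -0.1736, -0.0175]
J5: z=[0.9847, -0.1736, -0.0175] o=[0.7432, 0.3666, 1.5769] → [0.1350, 0.7740, -0.0826, 0.9847, -0.1736, -0.0175]
q̇ = J⁺·V = [0.3730, -0.0270, -0.3000, 0.0040, -0.0230]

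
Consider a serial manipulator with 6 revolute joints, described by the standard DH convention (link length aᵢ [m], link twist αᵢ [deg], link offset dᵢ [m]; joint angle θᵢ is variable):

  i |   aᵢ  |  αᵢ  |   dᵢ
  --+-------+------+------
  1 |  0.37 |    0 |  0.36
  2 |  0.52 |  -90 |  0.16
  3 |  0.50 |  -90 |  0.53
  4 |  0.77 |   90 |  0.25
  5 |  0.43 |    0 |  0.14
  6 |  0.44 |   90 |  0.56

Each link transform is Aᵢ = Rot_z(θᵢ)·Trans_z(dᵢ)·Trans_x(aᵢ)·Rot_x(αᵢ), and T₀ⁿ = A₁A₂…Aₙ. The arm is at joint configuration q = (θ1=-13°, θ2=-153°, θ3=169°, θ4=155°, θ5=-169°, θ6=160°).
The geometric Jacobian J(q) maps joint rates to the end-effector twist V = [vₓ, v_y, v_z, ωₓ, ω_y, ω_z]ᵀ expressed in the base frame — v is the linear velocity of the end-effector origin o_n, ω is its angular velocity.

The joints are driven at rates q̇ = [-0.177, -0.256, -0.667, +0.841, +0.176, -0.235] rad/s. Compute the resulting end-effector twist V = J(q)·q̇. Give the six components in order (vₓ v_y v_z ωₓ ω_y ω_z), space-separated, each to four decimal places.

o_n = [-0.1484, 0.2383, 0.6008]
J₁: ẑ×o_n = [-0.2383, -0.1484, 0.0000], ω = ẑ
J2: z=[0.0000, 0.0000, 1.0000] o=[0.3605, -0.0832, 0.3600] → [-0.3215, -0.5089, 0.0000, 0.0000, 0.0000, 1.0000]
J3: z=[0.2419, -0.9703, 0.0000] o=[-0.1440, -0.2090, 0.5200] → [-0.0784, -0.0195, 0.1040, 0.2419, -0.9703, 0.0000]
J4: z=[0.1851, 0.0462, 0.9816] o=[0.4604, -0.6045, 0.4246] → [-0.8192, -0.6303, 0.1842, 0.1851, 0.0462, 0.9816]
J5: z=[0.1833, 0.9797, -0.0806] o=[-0.2367, -0.4430, 0.8032] → [-0.1434, 0.0300, 0.0383, 0.1833, 0.9797, -0.0806]
J6: z=[0.1833, 0.9797, -0.0806] o=[0.1813, -0.3918, 0.6383] → [0.0140, 0.0335, 0.4385, 0.1833, 0.9797, -0.0806]
V = J·q̇ = [-0.5407, -0.3630, -0.0108, -0.0165, 0.6282, 0.3973]

-0.5407 -0.3630 -0.0108 -0.0165 0.6282 0.3973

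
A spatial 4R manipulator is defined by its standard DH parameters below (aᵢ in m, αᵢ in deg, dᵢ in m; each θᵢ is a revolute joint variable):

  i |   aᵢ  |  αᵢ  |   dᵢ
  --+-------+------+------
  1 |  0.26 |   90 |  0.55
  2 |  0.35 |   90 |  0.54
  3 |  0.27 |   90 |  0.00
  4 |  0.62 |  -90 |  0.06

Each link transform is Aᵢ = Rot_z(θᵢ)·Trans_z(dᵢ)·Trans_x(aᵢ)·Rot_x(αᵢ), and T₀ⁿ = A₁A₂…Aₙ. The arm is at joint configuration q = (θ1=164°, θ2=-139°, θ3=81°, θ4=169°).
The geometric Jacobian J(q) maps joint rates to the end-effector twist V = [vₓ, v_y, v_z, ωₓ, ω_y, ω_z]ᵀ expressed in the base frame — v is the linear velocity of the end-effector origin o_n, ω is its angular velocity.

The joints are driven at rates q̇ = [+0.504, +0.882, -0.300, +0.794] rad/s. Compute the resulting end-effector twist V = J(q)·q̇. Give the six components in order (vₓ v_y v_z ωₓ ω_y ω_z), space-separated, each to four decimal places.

-0.6218 0.1252 -0.5930 0.5886 0.6195 -0.2369

o_n = [0.1372, 0.1647, 0.4055]
J₁: ẑ×o_n = [-0.1647, 0.1372, 0.0000], ω = ẑ
J2: z=[0.2756, 0.9613, 0.0000] o=[-0.2499, 0.0717, 0.5500] → [-0.1389, 0.0398, -0.3465, 0.2756, 0.9613, 0.0000]
J3: z=[0.6306, -0.1808, 0.7547] o=[0.1528, 0.5179, 0.3204] → [0.2512, -0.0655, -0.2256, 0.6306, -0.1808, 0.7547]
J4: z=[0.6734, -0.3558, -0.6480] o=[0.2570, 0.7655, 0.2927] → [-0.4294, 0.0016, -0.4472, 0.6734, -0.3558, -0.6480]
V = J·q̇ = [-0.6218, 0.1252, -0.5930, 0.5886, 0.6195, -0.2369]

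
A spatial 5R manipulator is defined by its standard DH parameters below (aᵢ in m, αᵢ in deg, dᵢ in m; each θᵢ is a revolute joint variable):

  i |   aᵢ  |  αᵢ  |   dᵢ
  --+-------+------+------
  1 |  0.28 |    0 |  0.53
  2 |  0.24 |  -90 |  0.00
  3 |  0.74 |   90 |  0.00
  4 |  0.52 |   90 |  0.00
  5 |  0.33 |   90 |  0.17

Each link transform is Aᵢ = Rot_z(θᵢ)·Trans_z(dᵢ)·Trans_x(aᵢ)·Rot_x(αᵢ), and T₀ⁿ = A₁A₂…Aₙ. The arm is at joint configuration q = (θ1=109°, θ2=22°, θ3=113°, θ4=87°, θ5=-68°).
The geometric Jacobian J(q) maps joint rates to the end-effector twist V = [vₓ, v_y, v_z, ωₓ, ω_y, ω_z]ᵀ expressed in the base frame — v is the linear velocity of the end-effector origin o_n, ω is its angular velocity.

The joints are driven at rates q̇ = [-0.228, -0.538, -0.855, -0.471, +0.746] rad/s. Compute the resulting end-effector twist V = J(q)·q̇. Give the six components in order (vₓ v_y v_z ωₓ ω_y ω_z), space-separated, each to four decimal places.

o_n = [-0.3004, -0.4607, -0.2189]
J₁: ẑ×o_n = [0.4607, -0.3004, 0.0000], ω = ẑ
J2: z=[0.0000, 0.0000, 1.0000] o=[-0.0912, 0.2647, 0.5300] → [0.7255, -0.2092, 0.0000, 0.0000, 0.0000, 1.0000]
J3: z=[-0.7547, -0.6561, 0.0000] o=[-0.2486, 0.4459, 0.5300] → [0.4913, -0.5652, 0.6503, -0.7547, -0.6561, 0.0000]
J4: z=[-0.6039, 0.6947, -0.3907] o=[-0.0589, 0.2277, -0.1512] → [-0.3160, 0.0534, 0.5835, -0.6039, 0.6947, -0.3907]
J5: z=[0.2955, -0.2601, -0.9192] o=[-0.4439, -0.1211, -0.1762] → [-0.3012, -0.1193, -0.0630, 0.2955, -0.2601, -0.9192]
V = J·q̇ = [-0.9912, 0.5501, -0.8778, 1.1502, 0.0396, -1.2677]

-0.9912 0.5501 -0.8778 1.1502 0.0396 -1.2677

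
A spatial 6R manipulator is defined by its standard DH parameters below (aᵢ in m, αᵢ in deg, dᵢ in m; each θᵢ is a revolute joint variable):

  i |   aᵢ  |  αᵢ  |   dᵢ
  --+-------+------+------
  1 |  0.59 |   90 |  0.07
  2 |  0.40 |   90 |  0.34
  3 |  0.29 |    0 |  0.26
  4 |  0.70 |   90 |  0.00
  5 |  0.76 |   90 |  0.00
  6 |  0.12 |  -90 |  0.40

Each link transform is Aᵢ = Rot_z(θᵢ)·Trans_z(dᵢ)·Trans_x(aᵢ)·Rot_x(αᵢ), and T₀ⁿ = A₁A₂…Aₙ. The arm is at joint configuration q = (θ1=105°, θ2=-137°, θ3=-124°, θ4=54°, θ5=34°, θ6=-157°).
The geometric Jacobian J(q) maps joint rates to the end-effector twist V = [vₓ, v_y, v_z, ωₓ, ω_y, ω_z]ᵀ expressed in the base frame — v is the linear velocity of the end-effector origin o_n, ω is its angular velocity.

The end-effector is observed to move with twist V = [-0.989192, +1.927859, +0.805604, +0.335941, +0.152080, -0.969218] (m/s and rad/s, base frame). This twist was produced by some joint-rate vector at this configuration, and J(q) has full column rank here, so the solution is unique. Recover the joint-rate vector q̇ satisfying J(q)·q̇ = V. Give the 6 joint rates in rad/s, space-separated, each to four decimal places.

o_n = [-1.1687, -0.5003, -0.2500]
J₁: ẑ×o_n = [0.5003, -1.1687, 0.0000], ω = ẑ
J2: z=[0.9659, 0.2588, 0.0000] o=[-0.1527, 0.5699, 0.0700] → [-0.0828, 0.3091, -0.7708, 0.9659, 0.2588, 0.0000]
J3: z=[0.1765, -0.6588, 0.7314] o=[0.2514, 0.3753, -0.2028] → [0.6715, -1.0303, -1.0901, 0.1765, -0.6588, 0.7314]
J4: z=[0.1765, -0.6588, 0.7314] o=[0.0344, 0.2564, 0.0979] → [0.7827, -0.8185, -0.9261, 0.1765, -0.6588, 0.7314]
J5: z=[-0.5082, 0.5753, 0.6409] o=[-0.5557, -0.0830, -0.0653] → [0.1612, -0.4868, 0.5648, -0.5082, 0.5753, 0.6409]
J6: z=[-0.6177, 0.2750, -0.7368] o=[-1.0117, -0.6684, 0.0985] → [0.0280, -0.0997, -0.0607, -0.6177, 0.2750, -0.7368]
q̇ = J⁺·V = [-0.9360, -0.0920, -0.6450, -0.0660, -0.1360, -0.7790]

-0.9360 -0.0920 -0.6450 -0.0660 -0.1360 -0.7790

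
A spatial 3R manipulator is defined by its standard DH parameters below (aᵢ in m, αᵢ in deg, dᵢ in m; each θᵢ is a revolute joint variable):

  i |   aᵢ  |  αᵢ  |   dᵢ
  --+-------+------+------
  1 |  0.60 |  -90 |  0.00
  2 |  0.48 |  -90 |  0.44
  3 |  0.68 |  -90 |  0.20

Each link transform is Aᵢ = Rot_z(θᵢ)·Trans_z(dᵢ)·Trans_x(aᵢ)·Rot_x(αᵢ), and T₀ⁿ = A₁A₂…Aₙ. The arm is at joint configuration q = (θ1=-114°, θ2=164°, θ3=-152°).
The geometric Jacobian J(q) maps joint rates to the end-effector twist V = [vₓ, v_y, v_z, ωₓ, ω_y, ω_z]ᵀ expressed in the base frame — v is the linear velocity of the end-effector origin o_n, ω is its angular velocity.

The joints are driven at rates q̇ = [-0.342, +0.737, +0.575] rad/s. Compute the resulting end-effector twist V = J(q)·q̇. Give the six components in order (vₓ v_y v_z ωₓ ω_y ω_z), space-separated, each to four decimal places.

o_n = [0.4249, -0.9123, 0.2254]
J₁: ẑ×o_n = [0.9123, 0.4249, -0.0000], ω = ẑ
J2: z=[0.9135, -0.4067, 0.0000] o=[-0.2440, -0.5481, 0.0000] → [-0.0917, -0.2059, -0.0606, 0.9135, -0.4067, 0.0000]
J3: z=[0.1121, 0.2518, 0.9613] o=[0.3456, -0.3056, -0.1323] → [0.6733, 0.0361, -0.0880, 0.1121, 0.2518, 0.9613]
V = J·q̇ = [0.0076, -0.2763, -0.0953, 0.7377, -0.1550, 0.2107]

0.0076 -0.2763 -0.0953 0.7377 -0.1550 0.2107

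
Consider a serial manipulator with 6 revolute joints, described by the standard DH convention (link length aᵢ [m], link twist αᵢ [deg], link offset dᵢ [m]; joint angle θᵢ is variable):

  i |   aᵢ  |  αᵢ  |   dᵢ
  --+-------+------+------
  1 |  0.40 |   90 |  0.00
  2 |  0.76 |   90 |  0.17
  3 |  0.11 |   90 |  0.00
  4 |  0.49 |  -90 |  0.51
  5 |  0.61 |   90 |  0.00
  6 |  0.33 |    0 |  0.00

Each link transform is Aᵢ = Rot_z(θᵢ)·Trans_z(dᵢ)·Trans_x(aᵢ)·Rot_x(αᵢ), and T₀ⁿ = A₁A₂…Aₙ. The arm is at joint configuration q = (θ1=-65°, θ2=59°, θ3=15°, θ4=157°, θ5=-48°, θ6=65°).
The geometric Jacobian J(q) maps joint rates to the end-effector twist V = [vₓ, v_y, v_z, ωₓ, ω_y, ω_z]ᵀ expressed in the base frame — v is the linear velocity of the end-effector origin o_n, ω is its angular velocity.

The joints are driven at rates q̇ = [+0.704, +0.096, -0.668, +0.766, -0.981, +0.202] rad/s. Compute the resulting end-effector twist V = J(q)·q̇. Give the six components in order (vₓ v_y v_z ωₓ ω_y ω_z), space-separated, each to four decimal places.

o_n = [1.2375, -0.0544, 0.0691]
J₁: ẑ×o_n = [0.0544, 1.2375, -0.0000], ω = ẑ
J2: z=[-0.9063, -0.4226, 0.0000] o=[0.1690, -0.3625, 0.0000] → [-0.0292, 0.0626, 0.1723, -0.9063, -0.4226, 0.0000]
J3: z=[0.3623, -0.7769, -0.5150] o=[0.1804, -0.7891, 0.6514] → [0.8308, -0.3335, 1.0874, 0.3623, -0.7769, -0.5150]
J4: z=[0.9318, 0.2874, 0.2219] o=[0.1777, -0.8508, 0.7425] → [-0.3702, 0.8626, 0.4374, 0.9318, 0.2874, 0.2219]
J5: z=[-0.3240, 0.9340, 0.1506] o=[0.7333, -0.6002, 0.3836] → [-0.3760, -0.0260, -0.6478, -0.3240, 0.9340, 0.1506]
J6: z=[0.5016, 0.0346, 0.8644] o=[1.2225, -0.3833, 0.0910] → [-0.2851, 0.0239, 0.1645, 0.5016, 0.0346, 0.8644]
V = J·q̇ = [-0.4919, 1.7911, 0.2940, 0.8039, -0.2107, 1.2449]

-0.4919 1.7911 0.2940 0.8039 -0.2107 1.2449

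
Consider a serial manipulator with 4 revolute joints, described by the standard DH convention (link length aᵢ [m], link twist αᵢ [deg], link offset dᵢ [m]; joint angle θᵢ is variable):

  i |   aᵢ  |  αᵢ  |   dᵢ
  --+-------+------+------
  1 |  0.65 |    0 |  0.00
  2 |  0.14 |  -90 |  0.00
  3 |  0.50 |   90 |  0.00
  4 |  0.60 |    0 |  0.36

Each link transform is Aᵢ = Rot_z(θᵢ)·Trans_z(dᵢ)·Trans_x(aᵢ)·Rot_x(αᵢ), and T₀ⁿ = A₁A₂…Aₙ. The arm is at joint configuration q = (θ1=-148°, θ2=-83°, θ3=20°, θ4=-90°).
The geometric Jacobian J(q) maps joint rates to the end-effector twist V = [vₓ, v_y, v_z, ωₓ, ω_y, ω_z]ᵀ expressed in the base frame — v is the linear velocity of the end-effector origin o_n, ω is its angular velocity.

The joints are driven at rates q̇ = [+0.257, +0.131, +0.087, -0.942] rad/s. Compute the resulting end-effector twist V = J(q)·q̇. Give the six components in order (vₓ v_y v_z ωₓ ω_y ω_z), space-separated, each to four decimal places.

o_n = [-0.5462, 0.6028, 0.1673]
J₁: ẑ×o_n = [-0.6028, -0.5462, 0.0000], ω = ẑ
J2: z=[0.0000, 0.0000, 1.0000] o=[-0.5512, -0.3444, 0.0000] → [-0.9472, 0.0050, 0.0000, 0.0000, 0.0000, 1.0000]
J3: z=[-0.7771, -0.6293, 0.0000] o=[-0.6393, -0.2356, 0.0000] → [-0.1053, 0.1300, -0.5930, -0.7771, -0.6293, 0.0000]
J4: z=[-0.2152, 0.2658, 0.9397] o=[-0.9350, 0.1295, -0.1710] → [-0.3548, 0.4382, -0.2052, -0.2152, 0.2658, 0.9397]
V = J·q̇ = [0.0461, -0.5412, 0.1417, 0.1351, -0.3051, -0.4972]

0.0461 -0.5412 0.1417 0.1351 -0.3051 -0.4972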